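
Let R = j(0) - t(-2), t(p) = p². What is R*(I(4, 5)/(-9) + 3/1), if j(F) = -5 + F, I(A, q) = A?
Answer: -23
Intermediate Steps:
R = -9 (R = (-5 + 0) - 1*(-2)² = -5 - 1*4 = -5 - 4 = -9)
R*(I(4, 5)/(-9) + 3/1) = -9*(4/(-9) + 3/1) = -9*(4*(-⅑) + 3*1) = -9*(-4/9 + 3) = -9*23/9 = -23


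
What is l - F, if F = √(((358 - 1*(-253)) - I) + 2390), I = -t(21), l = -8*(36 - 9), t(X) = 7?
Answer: -216 - 8*√47 ≈ -270.85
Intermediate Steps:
l = -216 (l = -8*27 = -216)
I = -7 (I = -1*7 = -7)
F = 8*√47 (F = √(((358 - 1*(-253)) - 1*(-7)) + 2390) = √(((358 + 253) + 7) + 2390) = √((611 + 7) + 2390) = √(618 + 2390) = √3008 = 8*√47 ≈ 54.845)
l - F = -216 - 8*√47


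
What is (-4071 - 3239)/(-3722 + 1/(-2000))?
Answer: 14620000/7444001 ≈ 1.9640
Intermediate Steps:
(-4071 - 3239)/(-3722 + 1/(-2000)) = -7310/(-3722 - 1/2000) = -7310/(-7444001/2000) = -7310*(-2000/7444001) = 14620000/7444001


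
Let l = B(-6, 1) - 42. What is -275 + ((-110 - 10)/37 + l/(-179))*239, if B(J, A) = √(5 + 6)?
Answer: -6583639/6623 - 239*√11/179 ≈ -998.49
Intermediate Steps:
B(J, A) = √11
l = -42 + √11 (l = √11 - 42 = -42 + √11 ≈ -38.683)
-275 + ((-110 - 10)/37 + l/(-179))*239 = -275 + ((-110 - 10)/37 + (-42 + √11)/(-179))*239 = -275 + (-120*1/37 + (-42 + √11)*(-1/179))*239 = -275 + (-120/37 + (42/179 - √11/179))*239 = -275 + (-19926/6623 - √11/179)*239 = -275 + (-4762314/6623 - 239*√11/179) = -6583639/6623 - 239*√11/179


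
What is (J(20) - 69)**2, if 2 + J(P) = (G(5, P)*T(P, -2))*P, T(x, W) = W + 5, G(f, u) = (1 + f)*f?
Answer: 2989441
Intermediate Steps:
G(f, u) = f*(1 + f)
T(x, W) = 5 + W
J(P) = -2 + 90*P (J(P) = -2 + ((5*(1 + 5))*(5 - 2))*P = -2 + ((5*6)*3)*P = -2 + (30*3)*P = -2 + 90*P)
(J(20) - 69)**2 = ((-2 + 90*20) - 69)**2 = ((-2 + 1800) - 69)**2 = (1798 - 69)**2 = 1729**2 = 2989441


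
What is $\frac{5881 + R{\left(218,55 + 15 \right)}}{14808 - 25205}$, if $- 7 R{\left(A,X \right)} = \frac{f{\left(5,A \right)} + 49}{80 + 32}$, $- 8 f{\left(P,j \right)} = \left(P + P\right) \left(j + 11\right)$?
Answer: $- \frac{18443765}{32604992} \approx -0.56567$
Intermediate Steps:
$f{\left(P,j \right)} = - \frac{P \left(11 + j\right)}{4}$ ($f{\left(P,j \right)} = - \frac{\left(P + P\right) \left(j + 11\right)}{8} = - \frac{2 P \left(11 + j\right)}{8} = - \frac{P \left(11 + j\right)}{4}$)
$R{\left(A,X \right)} = - \frac{141}{3136} + \frac{5 A}{3136}$ ($R{\left(A,X \right)} = - \frac{\left(\left(- \frac{1}{4}\right) 5 \left(11 + A\right) + 49\right) \frac{1}{80 + 32}}{7} = - \frac{\left(\left(- \frac{55}{4} - \frac{5 A}{4}\right) + 49\right) \frac{1}{112}}{7} = - \frac{\left(\frac{141}{4} - \frac{5 A}{4}\right) \frac{1}{112}}{7} = - \frac{\frac{141}{448} - \frac{5 A}{448}}{7} = - \frac{141}{3136} + \frac{5 A}{3136}$)
$\frac{5881 + R{\left(218,55 + 15 \right)}}{14808 - 25205} = \frac{5881 + \left(- \frac{141}{3136} + \frac{5}{3136} \cdot 218\right)}{14808 - 25205} = \frac{5881 + \left(- \frac{141}{3136} + \frac{545}{1568}\right)}{-10397} = \left(5881 + \frac{949}{3136}\right) \left(- \frac{1}{10397}\right) = \frac{18443765}{3136} \left(- \frac{1}{10397}\right) = - \frac{18443765}{32604992}$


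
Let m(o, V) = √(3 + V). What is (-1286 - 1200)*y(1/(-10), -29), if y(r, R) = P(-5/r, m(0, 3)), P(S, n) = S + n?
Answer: -124300 - 2486*√6 ≈ -1.3039e+5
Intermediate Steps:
y(r, R) = √6 - 5/r (y(r, R) = -5/r + √(3 + 3) = -5/r + √6 = √6 - 5/r)
(-1286 - 1200)*y(1/(-10), -29) = (-1286 - 1200)*(√6 - 5/(1/(-10))) = -2486*(√6 - 5/(1*(-⅒))) = -2486*(√6 - 5/(-⅒)) = -2486*(√6 - 5*(-10)) = -2486*(√6 + 50) = -2486*(50 + √6) = -124300 - 2486*√6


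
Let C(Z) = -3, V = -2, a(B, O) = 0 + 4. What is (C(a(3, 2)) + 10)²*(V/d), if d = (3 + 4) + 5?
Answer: -49/6 ≈ -8.1667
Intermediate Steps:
a(B, O) = 4
d = 12 (d = 7 + 5 = 12)
(C(a(3, 2)) + 10)²*(V/d) = (-3 + 10)²*(-2/12) = 7²*(-2*1/12) = 49*(-⅙) = -49/6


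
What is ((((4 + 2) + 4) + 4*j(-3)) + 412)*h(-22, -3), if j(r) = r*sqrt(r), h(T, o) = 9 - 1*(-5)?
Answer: 5908 - 168*I*sqrt(3) ≈ 5908.0 - 290.98*I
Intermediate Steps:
h(T, o) = 14 (h(T, o) = 9 + 5 = 14)
j(r) = r**(3/2)
((((4 + 2) + 4) + 4*j(-3)) + 412)*h(-22, -3) = ((((4 + 2) + 4) + 4*(-3)**(3/2)) + 412)*14 = (((6 + 4) + 4*(-3*I*sqrt(3))) + 412)*14 = ((10 - 12*I*sqrt(3)) + 412)*14 = (422 - 12*I*sqrt(3))*14 = 5908 - 168*I*sqrt(3)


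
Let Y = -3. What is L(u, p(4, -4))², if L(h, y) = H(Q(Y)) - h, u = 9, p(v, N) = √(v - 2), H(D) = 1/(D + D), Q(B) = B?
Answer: 3025/36 ≈ 84.028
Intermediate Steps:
H(D) = 1/(2*D)
p(v, N) = √(-2 + v)
L(h, y) = -⅙ - h (L(h, y) = (½)/(-3) - h = (½)*(-⅓) - h = -⅙ - h)
L(u, p(4, -4))² = (-⅙ - 1*9)² = (-⅙ - 9)² = (-55/6)² = 3025/36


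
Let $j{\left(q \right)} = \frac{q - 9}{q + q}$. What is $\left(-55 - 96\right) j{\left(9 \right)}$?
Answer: $0$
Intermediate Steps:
$j{\left(q \right)} = \frac{-9 + q}{2 q}$
$\left(-55 - 96\right) j{\left(9 \right)} = \left(-55 - 96\right) \frac{-9 + 9}{2 \cdot 9} = - 151 \cdot \frac{1}{2} \cdot \frac{1}{9} \cdot 0 = \left(-151\right) 0 = 0$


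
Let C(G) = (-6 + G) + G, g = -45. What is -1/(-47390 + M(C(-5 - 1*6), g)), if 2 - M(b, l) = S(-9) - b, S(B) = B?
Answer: 1/47407 ≈ 2.1094e-5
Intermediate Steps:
C(G) = -6 + 2*G
M(b, l) = 11 + b (M(b, l) = 2 - (-9 - b) = 2 + (9 + b) = 11 + b)
-1/(-47390 + M(C(-5 - 1*6), g)) = -1/(-47390 + (11 + (-6 + 2*(-5 - 1*6)))) = -1/(-47390 + (11 + (-6 + 2*(-5 - 6)))) = -1/(-47390 + (11 + (-6 + 2*(-11)))) = -1/(-47390 + (11 + (-6 - 22))) = -1/(-47390 + (11 - 28)) = -1/(-47390 - 17) = -1/(-47407) = -1*(-1/47407) = 1/47407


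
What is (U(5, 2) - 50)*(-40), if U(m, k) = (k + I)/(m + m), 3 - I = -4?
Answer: 1964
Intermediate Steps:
I = 7 (I = 3 - 1*(-4) = 3 + 4 = 7)
U(m, k) = (7 + k)/(2*m) (U(m, k) = (k + 7)/(m + m) = (7 + k)/((2*m)) = (7 + k)*(1/(2*m)) = (7 + k)/(2*m))
(U(5, 2) - 50)*(-40) = ((½)*(7 + 2)/5 - 50)*(-40) = ((½)*(⅕)*9 - 50)*(-40) = (9/10 - 50)*(-40) = -491/10*(-40) = 1964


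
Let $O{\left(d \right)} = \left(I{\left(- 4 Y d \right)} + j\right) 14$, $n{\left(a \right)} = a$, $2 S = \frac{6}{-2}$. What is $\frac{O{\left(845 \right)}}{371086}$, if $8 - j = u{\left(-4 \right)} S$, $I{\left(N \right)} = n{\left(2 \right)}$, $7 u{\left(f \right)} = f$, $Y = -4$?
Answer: $\frac{64}{185543} \approx 0.00034493$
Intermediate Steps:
$u{\left(f \right)} = \frac{f}{7}$
$S = - \frac{3}{2}$ ($S = \frac{6 \frac{1}{-2}}{2} = \frac{6 \left(- \frac{1}{2}\right)}{2} = \frac{1}{2} \left(-3\right) = - \frac{3}{2} \approx -1.5$)
$I{\left(N \right)} = 2$
$j = \frac{50}{7}$ ($j = 8 - \frac{1}{7} \left(-4\right) \left(- \frac{3}{2}\right) = 8 - \left(- \frac{4}{7}\right) \left(- \frac{3}{2}\right) = 8 - \frac{6}{7} = \frac{50}{7} \approx 7.1429$)
$O{\left(d \right)} = 128$ ($O{\left(d \right)} = \left(2 + \frac{50}{7}\right) 14 = \frac{64}{7} \cdot 14 = 128$)
$\frac{O{\left(845 \right)}}{371086} = \frac{128}{371086} = 128 \cdot \frac{1}{371086} = \frac{64}{185543}$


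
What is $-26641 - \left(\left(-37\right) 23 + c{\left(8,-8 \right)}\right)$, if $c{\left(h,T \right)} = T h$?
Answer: $-25726$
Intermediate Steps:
$-26641 - \left(\left(-37\right) 23 + c{\left(8,-8 \right)}\right) = -26641 - \left(\left(-37\right) 23 - 64\right) = -26641 - \left(-851 - 64\right) = -26641 - -915 = -26641 + 915 = -25726$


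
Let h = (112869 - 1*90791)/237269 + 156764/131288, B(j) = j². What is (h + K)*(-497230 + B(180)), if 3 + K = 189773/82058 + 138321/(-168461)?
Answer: 2768732528034900206495990/26913262774814529271 ≈ 1.0288e+5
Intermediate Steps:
K = -20851713479/13823572738 (K = -3 + (189773/82058 + 138321/(-168461)) = -3 + (189773*(1/82058) + 138321*(-1/168461)) = -3 + (189773/82058 - 138321/168461) = -3 + 20619004735/13823572738 = -20851713479/13823572738 ≈ -1.5084)
h = 10023453495/7787643118 (h = (112869 - 90791)*(1/237269) + 156764*(1/131288) = 22078*(1/237269) + 39191/32822 = 22078/237269 + 39191/32822 = 10023453495/7787643118 ≈ 1.2871)
(h + K)*(-497230 + B(180)) = (10023453495/7787643118 - 20851713479/13823572738)*(-497230 + 180²) = -5956441124787342053*(-497230 + 32400)/26913262774814529271 = -5956441124787342053/26913262774814529271*(-464830) = 2768732528034900206495990/26913262774814529271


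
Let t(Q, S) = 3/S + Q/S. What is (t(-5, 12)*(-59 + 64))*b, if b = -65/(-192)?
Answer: -325/1152 ≈ -0.28212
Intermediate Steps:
b = 65/192 (b = -65*(-1/192) = 65/192 ≈ 0.33854)
(t(-5, 12)*(-59 + 64))*b = (((3 - 5)/12)*(-59 + 64))*(65/192) = (((1/12)*(-2))*5)*(65/192) = -⅙*5*(65/192) = -⅚*65/192 = -325/1152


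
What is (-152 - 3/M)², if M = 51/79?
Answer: 7091569/289 ≈ 24538.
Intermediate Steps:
M = 51/79 (M = 51*(1/79) = 51/79 ≈ 0.64557)
(-152 - 3/M)² = (-152 - 3/51/79)² = (-152 - 3*79/51)² = (-152 - 79/17)² = (-2663/17)² = 7091569/289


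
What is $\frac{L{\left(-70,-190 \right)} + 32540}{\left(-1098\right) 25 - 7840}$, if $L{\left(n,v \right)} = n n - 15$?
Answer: $- \frac{7485}{7058} \approx -1.0605$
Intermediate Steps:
$L{\left(n,v \right)} = -15 + n^{2}$ ($L{\left(n,v \right)} = n^{2} - 15 = -15 + n^{2}$)
$\frac{L{\left(-70,-190 \right)} + 32540}{\left(-1098\right) 25 - 7840} = \frac{\left(-15 + \left(-70\right)^{2}\right) + 32540}{\left(-1098\right) 25 - 7840} = \frac{\left(-15 + 4900\right) + 32540}{-27450 - 7840} = \frac{4885 + 32540}{-27450 - 7840} = \frac{37425}{-35290} = 37425 \left(- \frac{1}{35290}\right) = - \frac{7485}{7058}$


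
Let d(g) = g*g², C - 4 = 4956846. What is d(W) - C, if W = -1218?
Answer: -1811889082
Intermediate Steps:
C = 4956850 (C = 4 + 4956846 = 4956850)
d(g) = g³
d(W) - C = (-1218)³ - 1*4956850 = -1806932232 - 4956850 = -1811889082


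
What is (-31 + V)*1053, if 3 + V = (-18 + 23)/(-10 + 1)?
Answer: -36387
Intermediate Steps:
V = -32/9 (V = -3 + (-18 + 23)/(-10 + 1) = -3 + 5/(-9) = -3 + 5*(-⅑) = -3 - 5/9 = -32/9 ≈ -3.5556)
(-31 + V)*1053 = (-31 - 32/9)*1053 = -311/9*1053 = -36387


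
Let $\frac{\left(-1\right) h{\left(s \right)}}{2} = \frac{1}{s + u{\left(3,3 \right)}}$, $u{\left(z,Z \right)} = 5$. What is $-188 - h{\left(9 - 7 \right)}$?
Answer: $- \frac{1314}{7} \approx -187.71$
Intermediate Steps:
$h{\left(s \right)} = - \frac{2}{5 + s}$ ($h{\left(s \right)} = - \frac{2}{s + 5} = - \frac{2}{5 + s}$)
$-188 - h{\left(9 - 7 \right)} = -188 - - \frac{2}{5 + \left(9 - 7\right)} = -188 - - \frac{2}{5 + 2} = -188 - - \frac{2}{7} = -188 + \frac{2}{7} = - \frac{1314}{7}$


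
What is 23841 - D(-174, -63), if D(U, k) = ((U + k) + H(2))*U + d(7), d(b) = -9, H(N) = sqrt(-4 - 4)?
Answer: -17388 + 348*I*sqrt(2) ≈ -17388.0 + 492.15*I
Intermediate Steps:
H(N) = 2*I*sqrt(2) (H(N) = sqrt(-8) = 2*I*sqrt(2))
D(U, k) = -9 + U*(U + k + 2*I*sqrt(2)) (D(U, k) = ((U + k) + 2*I*sqrt(2))*U - 9 = (U + k + 2*I*sqrt(2))*U - 9 = U*(U + k + 2*I*sqrt(2)) - 9 = -9 + U*(U + k + 2*I*sqrt(2)))
23841 - D(-174, -63) = 23841 - (-9 + (-174)**2 - 174*(-63) + 2*I*(-174)*sqrt(2)) = 23841 - (-9 + 30276 + 10962 - 348*I*sqrt(2)) = 23841 - (41229 - 348*I*sqrt(2)) = 23841 + (-41229 + 348*I*sqrt(2)) = -17388 + 348*I*sqrt(2)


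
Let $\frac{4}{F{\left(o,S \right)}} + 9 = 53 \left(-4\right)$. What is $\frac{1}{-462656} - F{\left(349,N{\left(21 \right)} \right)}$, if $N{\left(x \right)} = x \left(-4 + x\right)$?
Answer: $\frac{1850403}{102246976} \approx 0.018097$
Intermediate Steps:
$F{\left(o,S \right)} = - \frac{4}{221}$ ($F{\left(o,S \right)} = \frac{4}{-9 + 53 \left(-4\right)} = \frac{4}{-9 - 212} = \frac{4}{-221} = 4 \left(- \frac{1}{221}\right) = - \frac{4}{221}$)
$\frac{1}{-462656} - F{\left(349,N{\left(21 \right)} \right)} = \frac{1}{-462656} - - \frac{4}{221} = - \frac{1}{462656} + \frac{4}{221} = \frac{1850403}{102246976}$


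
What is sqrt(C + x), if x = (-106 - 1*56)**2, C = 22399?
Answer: sqrt(48643) ≈ 220.55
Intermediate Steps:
x = 26244 (x = (-106 - 56)**2 = (-162)**2 = 26244)
sqrt(C + x) = sqrt(22399 + 26244) = sqrt(48643)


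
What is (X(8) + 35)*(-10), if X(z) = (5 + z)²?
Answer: -2040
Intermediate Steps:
(X(8) + 35)*(-10) = ((5 + 8)² + 35)*(-10) = (13² + 35)*(-10) = (169 + 35)*(-10) = 204*(-10) = -2040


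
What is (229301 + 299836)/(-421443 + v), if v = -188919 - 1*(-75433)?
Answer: -529137/534929 ≈ -0.98917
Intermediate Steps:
v = -113486 (v = -188919 + 75433 = -113486)
(229301 + 299836)/(-421443 + v) = (229301 + 299836)/(-421443 - 113486) = 529137/(-534929) = 529137*(-1/534929) = -529137/534929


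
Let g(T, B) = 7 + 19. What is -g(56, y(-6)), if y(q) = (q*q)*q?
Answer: -26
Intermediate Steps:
y(q) = q³ (y(q) = q²*q = q³)
g(T, B) = 26
-g(56, y(-6)) = -1*26 = -26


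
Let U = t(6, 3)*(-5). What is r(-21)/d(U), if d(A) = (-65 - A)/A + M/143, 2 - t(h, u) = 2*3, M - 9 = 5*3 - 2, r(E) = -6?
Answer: 104/71 ≈ 1.4648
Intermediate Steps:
M = 22 (M = 9 + (5*3 - 2) = 9 + (15 - 2) = 9 + 13 = 22)
t(h, u) = -4 (t(h, u) = 2 - 2*3 = 2 - 1*6 = 2 - 6 = -4)
U = 20 (U = -4*(-5) = 20)
d(A) = 2/13 + (-65 - A)/A (d(A) = (-65 - A)/A + 22/143 = (-65 - A)/A + 22*(1/143) = (-65 - A)/A + 2/13 = 2/13 + (-65 - A)/A)
r(-21)/d(U) = -6/(-11/13 - 65/20) = -6/(-11/13 - 65*1/20) = -6/(-11/13 - 13/4) = -6/(-213/52) = -6*(-52/213) = 104/71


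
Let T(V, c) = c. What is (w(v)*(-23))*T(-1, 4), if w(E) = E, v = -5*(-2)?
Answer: -920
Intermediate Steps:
v = 10
(w(v)*(-23))*T(-1, 4) = (10*(-23))*4 = -230*4 = -920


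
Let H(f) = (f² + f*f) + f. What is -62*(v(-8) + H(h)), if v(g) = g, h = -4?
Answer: -1240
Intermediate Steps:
H(f) = f + 2*f² (H(f) = (f² + f²) + f = 2*f² + f = f + 2*f²)
-62*(v(-8) + H(h)) = -62*(-8 - 4*(1 + 2*(-4))) = -62*(-8 - 4*(1 - 8)) = -62*(-8 - 4*(-7)) = -62*(-8 + 28) = -62*20 = -1240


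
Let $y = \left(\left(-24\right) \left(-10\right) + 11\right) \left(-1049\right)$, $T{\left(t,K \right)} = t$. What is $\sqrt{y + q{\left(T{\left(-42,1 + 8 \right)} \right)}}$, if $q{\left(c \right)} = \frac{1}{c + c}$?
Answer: $\frac{i \sqrt{464459457}}{42} \approx 513.13 i$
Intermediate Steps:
$q{\left(c \right)} = \frac{1}{2 c}$
$y = -263299$ ($y = \left(240 + 11\right) \left(-1049\right) = 251 \left(-1049\right) = -263299$)
$\sqrt{y + q{\left(T{\left(-42,1 + 8 \right)} \right)}} = \sqrt{-263299 + \frac{1}{2 \left(-42\right)}} = \sqrt{-263299 + \frac{1}{2} \left(- \frac{1}{42}\right)} = \sqrt{-263299 - \frac{1}{84}} = \sqrt{- \frac{22117117}{84}} = \frac{i \sqrt{464459457}}{42}$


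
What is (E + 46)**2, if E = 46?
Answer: 8464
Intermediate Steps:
(E + 46)**2 = (46 + 46)**2 = 92**2 = 8464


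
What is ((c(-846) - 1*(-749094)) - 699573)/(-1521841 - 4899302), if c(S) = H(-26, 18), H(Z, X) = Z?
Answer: -49495/6421143 ≈ -0.0077081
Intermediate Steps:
c(S) = -26
((c(-846) - 1*(-749094)) - 699573)/(-1521841 - 4899302) = ((-26 - 1*(-749094)) - 699573)/(-1521841 - 4899302) = ((-26 + 749094) - 699573)/(-6421143) = (749068 - 699573)*(-1/6421143) = 49495*(-1/6421143) = -49495/6421143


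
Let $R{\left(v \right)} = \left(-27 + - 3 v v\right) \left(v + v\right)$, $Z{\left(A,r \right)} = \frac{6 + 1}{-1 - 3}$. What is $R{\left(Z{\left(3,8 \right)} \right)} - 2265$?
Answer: $- \frac{68427}{32} \approx -2138.3$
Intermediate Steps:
$Z{\left(A,r \right)} = - \frac{7}{4}$ ($Z{\left(A,r \right)} = \frac{7}{-4} = 7 \left(- \frac{1}{4}\right) = - \frac{7}{4}$)
$R{\left(v \right)} = 2 v \left(-27 - 3 v^{2}\right)$ ($R{\left(v \right)} = \left(-27 - 3 v^{2}\right) 2 v = 2 v \left(-27 - 3 v^{2}\right)$)
$R{\left(Z{\left(3,8 \right)} \right)} - 2265 = \left(-6\right) \left(- \frac{7}{4}\right) \left(9 + \left(- \frac{7}{4}\right)^{2}\right) - 2265 = \left(-6\right) \left(- \frac{7}{4}\right) \left(9 + \frac{49}{16}\right) - 2265 = \left(-6\right) \left(- \frac{7}{4}\right) \frac{193}{16} - 2265 = \frac{4053}{32} - 2265 = - \frac{68427}{32}$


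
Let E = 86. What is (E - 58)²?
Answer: 784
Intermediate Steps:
(E - 58)² = (86 - 58)² = 28² = 784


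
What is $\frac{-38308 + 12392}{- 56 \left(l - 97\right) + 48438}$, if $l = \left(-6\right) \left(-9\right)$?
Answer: $- \frac{12958}{25423} \approx -0.5097$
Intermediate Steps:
$l = 54$
$\frac{-38308 + 12392}{- 56 \left(l - 97\right) + 48438} = \frac{-38308 + 12392}{- 56 \left(54 - 97\right) + 48438} = - \frac{25916}{\left(-56\right) \left(-43\right) + 48438} = - \frac{25916}{2408 + 48438} = - \frac{25916}{50846} = \left(-25916\right) \frac{1}{50846} = - \frac{12958}{25423}$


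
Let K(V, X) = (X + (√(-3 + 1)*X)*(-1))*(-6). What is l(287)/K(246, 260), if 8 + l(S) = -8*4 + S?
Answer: -19/360 - 19*I*√2/360 ≈ -0.052778 - 0.074639*I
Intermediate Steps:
K(V, X) = -6*X + 6*I*X*√2 (K(V, X) = (X + (√(-2)*X)*(-1))*(-6) = (X + ((I*√2)*X)*(-1))*(-6) = (X + (I*X*√2)*(-1))*(-6) = (X - I*X*√2)*(-6) = -6*X + 6*I*X*√2)
l(S) = -40 + S (l(S) = -8 + (-8*4 + S) = -8 + (-32 + S) = -40 + S)
l(287)/K(246, 260) = (-40 + 287)/((6*260*(-1 + I*√2))) = 247/(-1560 + 1560*I*√2)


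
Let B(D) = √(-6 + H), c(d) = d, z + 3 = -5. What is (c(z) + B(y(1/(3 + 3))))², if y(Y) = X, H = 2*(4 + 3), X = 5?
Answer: 72 - 32*√2 ≈ 26.745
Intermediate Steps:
z = -8 (z = -3 - 5 = -8)
H = 14 (H = 2*7 = 14)
y(Y) = 5
B(D) = 2*√2 (B(D) = √(-6 + 14) = √8 = 2*√2)
(c(z) + B(y(1/(3 + 3))))² = (-8 + 2*√2)²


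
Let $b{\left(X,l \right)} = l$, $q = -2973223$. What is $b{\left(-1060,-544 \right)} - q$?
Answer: $2972679$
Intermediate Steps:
$b{\left(-1060,-544 \right)} - q = -544 - -2973223 = -544 + 2973223 = 2972679$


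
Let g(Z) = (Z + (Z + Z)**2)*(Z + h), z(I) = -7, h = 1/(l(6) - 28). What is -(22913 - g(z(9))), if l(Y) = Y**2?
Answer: -193699/8 ≈ -24212.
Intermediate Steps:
h = 1/8 (h = 1/(6**2 - 28) = 1/(36 - 28) = 1/8 ≈ 0.12500)
g(Z) = (1/8 + Z)*(Z + 4*Z**2) (g(Z) = (Z + (Z + Z)**2)*(Z + 1/8) = (Z + (2*Z)**2)*(1/8 + Z) = (Z + 4*Z**2)*(1/8 + Z) = (1/8 + Z)*(Z + 4*Z**2))
-(22913 - g(z(9))) = -(22913 - (-7)*(1 + 12*(-7) + 32*(-7)**2)/8) = -(22913 - (-7)*(1 - 84 + 32*49)/8) = -(22913 - (-7)*(1 - 84 + 1568)/8) = -(22913 - (-7)*1485/8) = -(22913 - 1*(-10395/8)) = -(22913 + 10395/8) = -1*193699/8 = -193699/8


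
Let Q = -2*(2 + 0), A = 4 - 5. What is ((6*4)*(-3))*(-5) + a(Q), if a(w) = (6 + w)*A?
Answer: 358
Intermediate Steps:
A = -1
Q = -4 (Q = -2*2 = -4)
a(w) = -6 - w (a(w) = (6 + w)*(-1) = -6 - w)
((6*4)*(-3))*(-5) + a(Q) = ((6*4)*(-3))*(-5) + (-6 - 1*(-4)) = (24*(-3))*(-5) + (-6 + 4) = -72*(-5) - 2 = 360 - 2 = 358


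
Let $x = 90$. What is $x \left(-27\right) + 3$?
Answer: $-2427$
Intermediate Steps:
$x \left(-27\right) + 3 = 90 \left(-27\right) + 3 = -2430 + 3 = -2427$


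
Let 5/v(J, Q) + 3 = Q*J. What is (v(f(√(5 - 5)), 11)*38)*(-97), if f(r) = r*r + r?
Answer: 18430/3 ≈ 6143.3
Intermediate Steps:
f(r) = r + r² (f(r) = r² + r = r + r²)
v(J, Q) = 5/(-3 + J*Q) (v(J, Q) = 5/(-3 + Q*J) = 5/(-3 + J*Q))
(v(f(√(5 - 5)), 11)*38)*(-97) = ((5/(-3 + (√(5 - 5)*(1 + √(5 - 5)))*11))*38)*(-97) = ((5/(-3 + (√0*(1 + √0))*11))*38)*(-97) = ((5/(-3 + (0*(1 + 0))*11))*38)*(-97) = ((5/(-3 + (0*1)*11))*38)*(-97) = ((5/(-3 + 0*11))*38)*(-97) = ((5/(-3 + 0))*38)*(-97) = ((5/(-3))*38)*(-97) = ((5*(-⅓))*38)*(-97) = -5/3*38*(-97) = -190/3*(-97) = 18430/3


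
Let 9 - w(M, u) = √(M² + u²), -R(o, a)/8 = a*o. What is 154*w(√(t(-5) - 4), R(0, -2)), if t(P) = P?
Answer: 1386 - 462*I ≈ 1386.0 - 462.0*I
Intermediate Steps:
R(o, a) = -8*a*o
w(M, u) = 9 - √(M² + u²)
154*w(√(t(-5) - 4), R(0, -2)) = 154*(9 - √((√(-5 - 4))² + (-8*(-2)*0)²)) = 154*(9 - √((√(-9))² + 0²)) = 154*(9 - √((3*I)² + 0)) = 154*(9 - √(-9 + 0)) = 154*(9 - √(-9)) = 154*(9 - 3*I) = 1386 - 462*I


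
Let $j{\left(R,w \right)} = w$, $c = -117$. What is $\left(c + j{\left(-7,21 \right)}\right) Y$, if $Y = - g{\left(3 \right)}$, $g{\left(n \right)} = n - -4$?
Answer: $672$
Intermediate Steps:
$g{\left(n \right)} = 4 + n$ ($g{\left(n \right)} = n + 4 = 4 + n$)
$Y = -7$ ($Y = - (4 + 3) = \left(-1\right) 7 = -7$)
$\left(c + j{\left(-7,21 \right)}\right) Y = \left(-117 + 21\right) \left(-7\right) = \left(-96\right) \left(-7\right) = 672$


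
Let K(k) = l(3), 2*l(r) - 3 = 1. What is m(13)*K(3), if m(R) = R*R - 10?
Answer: 318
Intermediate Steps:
l(r) = 2 (l(r) = 3/2 + (½)*1 = 3/2 + ½ = 2)
K(k) = 2
m(R) = -10 + R² (m(R) = R² - 10 = -10 + R²)
m(13)*K(3) = (-10 + 13²)*2 = (-10 + 169)*2 = 159*2 = 318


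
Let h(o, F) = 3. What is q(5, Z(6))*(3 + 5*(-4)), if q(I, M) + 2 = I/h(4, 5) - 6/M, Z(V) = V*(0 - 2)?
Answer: -17/6 ≈ -2.8333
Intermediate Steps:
Z(V) = -2*V (Z(V) = V*(-2) = -2*V)
q(I, M) = -2 - 6/M + I/3 (q(I, M) = -2 + (I/3 - 6/M) = -2 + (-6/M + I/3) = -2 - 6/M + I/3)
q(5, Z(6))*(3 + 5*(-4)) = (-2 - 6/((-2*6)) + (1/3)*5)*(3 + 5*(-4)) = (-2 - 6/(-12) + 5/3)*(3 - 20) = (-2 - 6*(-1/12) + 5/3)*(-17) = (-2 + 1/2 + 5/3)*(-17) = (1/6)*(-17) = -17/6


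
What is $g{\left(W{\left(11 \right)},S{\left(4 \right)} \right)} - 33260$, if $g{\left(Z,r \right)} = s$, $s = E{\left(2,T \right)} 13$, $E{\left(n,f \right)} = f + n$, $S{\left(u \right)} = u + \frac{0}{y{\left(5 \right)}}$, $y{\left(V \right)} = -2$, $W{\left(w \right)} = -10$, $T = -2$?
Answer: $-33260$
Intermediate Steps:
$S{\left(u \right)} = u$ ($S{\left(u \right)} = u + \frac{0}{-2} = u + 0 \left(- \frac{1}{2}\right) = u + 0 = u$)
$s = 0$ ($s = \left(-2 + 2\right) 13 = 0 \cdot 13 = 0$)
$g{\left(Z,r \right)} = 0$
$g{\left(W{\left(11 \right)},S{\left(4 \right)} \right)} - 33260 = 0 - 33260 = -33260$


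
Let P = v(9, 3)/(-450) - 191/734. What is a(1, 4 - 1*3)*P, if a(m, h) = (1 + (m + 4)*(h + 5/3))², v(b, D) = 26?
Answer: -97103933/1486350 ≈ -65.330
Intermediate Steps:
a(m, h) = (1 + (4 + m)*(5/3 + h))² (a(m, h) = (1 + (4 + m)*(h + 5*(⅓)))² = (1 + (4 + m)*(h + 5/3))² = (1 + (4 + m)*(5/3 + h))²)
P = -52517/165150 (P = 26/(-450) - 191/734 = 26*(-1/450) - 191*1/734 = -13/225 - 191/734 = -52517/165150 ≈ -0.31800)
a(1, 4 - 1*3)*P = ((23 + 5*1 + 12*(4 - 1*3) + 3*(4 - 1*3)*1)²/9)*(-52517/165150) = ((23 + 5 + 12*(4 - 3) + 3*(4 - 3)*1)²/9)*(-52517/165150) = ((23 + 5 + 12*1 + 3*1*1)²/9)*(-52517/165150) = ((23 + 5 + 12 + 3)²/9)*(-52517/165150) = ((⅑)*43²)*(-52517/165150) = ((⅑)*1849)*(-52517/165150) = (1849/9)*(-52517/165150) = -97103933/1486350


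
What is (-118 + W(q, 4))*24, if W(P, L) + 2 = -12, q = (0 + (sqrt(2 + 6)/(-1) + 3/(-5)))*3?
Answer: -3168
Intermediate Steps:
q = -9/5 - 6*sqrt(2) (q = (0 + (sqrt(8)*(-1) + 3*(-1/5)))*3 = (0 + ((2*sqrt(2))*(-1) - 3/5))*3 = (0 + (-2*sqrt(2) - 3/5))*3 = (0 + (-3/5 - 2*sqrt(2)))*3 = (-3/5 - 2*sqrt(2))*3 = -9/5 - 6*sqrt(2) ≈ -10.285)
W(P, L) = -14 (W(P, L) = -2 - 12 = -14)
(-118 + W(q, 4))*24 = (-118 - 14)*24 = -132*24 = -3168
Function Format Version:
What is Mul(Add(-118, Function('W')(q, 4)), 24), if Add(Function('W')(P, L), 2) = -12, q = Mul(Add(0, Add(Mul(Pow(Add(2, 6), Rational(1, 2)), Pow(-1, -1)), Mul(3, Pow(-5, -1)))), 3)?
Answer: -3168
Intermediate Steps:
q = Add(Rational(-9, 5), Mul(-6, Pow(2, Rational(1, 2)))) (q = Mul(Add(0, Add(Mul(Pow(8, Rational(1, 2)), -1), Mul(3, Rational(-1, 5)))), 3) = Mul(Add(0, Add(Mul(Mul(2, Pow(2, Rational(1, 2))), -1), Rational(-3, 5))), 3) = Mul(Add(0, Add(Mul(-2, Pow(2, Rational(1, 2))), Rational(-3, 5))), 3) = Mul(Add(0, Add(Rational(-3, 5), Mul(-2, Pow(2, Rational(1, 2))))), 3) = Mul(Add(Rational(-3, 5), Mul(-2, Pow(2, Rational(1, 2)))), 3) = Add(Rational(-9, 5), Mul(-6, Pow(2, Rational(1, 2)))) ≈ -10.285)
Function('W')(P, L) = -14 (Function('W')(P, L) = Add(-2, -12) = -14)
Mul(Add(-118, Function('W')(q, 4)), 24) = Mul(Add(-118, -14), 24) = Mul(-132, 24) = -3168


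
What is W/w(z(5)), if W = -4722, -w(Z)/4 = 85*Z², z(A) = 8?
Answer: 2361/10880 ≈ 0.21700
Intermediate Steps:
w(Z) = -340*Z²
W/w(z(5)) = -4722/((-340*8²)) = -4722/((-340*64)) = -4722/(-21760) = -4722*(-1/21760) = 2361/10880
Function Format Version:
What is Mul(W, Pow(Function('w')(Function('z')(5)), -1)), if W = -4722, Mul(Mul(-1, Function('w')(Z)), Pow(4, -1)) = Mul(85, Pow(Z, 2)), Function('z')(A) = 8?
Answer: Rational(2361, 10880) ≈ 0.21700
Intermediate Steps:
Function('w')(Z) = Mul(-340, Pow(Z, 2)) (Function('w')(Z) = Mul(-4, Mul(85, Pow(Z, 2))) = Mul(-340, Pow(Z, 2)))
Mul(W, Pow(Function('w')(Function('z')(5)), -1)) = Mul(-4722, Pow(Mul(-340, Pow(8, 2)), -1)) = Mul(-4722, Pow(Mul(-340, 64), -1)) = Mul(-4722, Pow(-21760, -1)) = Mul(-4722, Rational(-1, 21760)) = Rational(2361, 10880)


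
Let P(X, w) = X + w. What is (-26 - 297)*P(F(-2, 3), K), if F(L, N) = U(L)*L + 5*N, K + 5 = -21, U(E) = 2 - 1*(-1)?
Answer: 5491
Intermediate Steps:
U(E) = 3 (U(E) = 2 + 1 = 3)
K = -26 (K = -5 - 21 = -26)
F(L, N) = 3*L + 5*N
(-26 - 297)*P(F(-2, 3), K) = (-26 - 297)*((3*(-2) + 5*3) - 26) = -323*((-6 + 15) - 26) = -323*(9 - 26) = -323*(-17) = 5491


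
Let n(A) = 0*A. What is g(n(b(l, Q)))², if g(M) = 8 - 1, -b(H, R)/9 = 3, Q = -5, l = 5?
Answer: 49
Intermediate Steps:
b(H, R) = -27 (b(H, R) = -9*3 = -27)
n(A) = 0
g(M) = 7
g(n(b(l, Q)))² = 7² = 49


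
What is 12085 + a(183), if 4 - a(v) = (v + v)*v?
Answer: -54889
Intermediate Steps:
a(v) = 4 - 2*v**2 (a(v) = 4 - (v + v)*v = 4 - 2*v*v = 4 - 2*v**2)
12085 + a(183) = 12085 + (4 - 2*183**2) = 12085 + (4 - 2*33489) = 12085 + (4 - 66978) = 12085 - 66974 = -54889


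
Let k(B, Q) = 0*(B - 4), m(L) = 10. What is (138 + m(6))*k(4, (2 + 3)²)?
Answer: 0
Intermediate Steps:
k(B, Q) = 0 (k(B, Q) = 0*(-4 + B) = 0)
(138 + m(6))*k(4, (2 + 3)²) = (138 + 10)*0 = 148*0 = 0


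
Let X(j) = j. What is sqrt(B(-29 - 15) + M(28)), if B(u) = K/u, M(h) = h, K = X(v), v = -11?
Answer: sqrt(113)/2 ≈ 5.3151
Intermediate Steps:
K = -11
B(u) = -11/u
sqrt(B(-29 - 15) + M(28)) = sqrt(-11/(-29 - 15) + 28) = sqrt(-11/(-44) + 28) = sqrt(-11*(-1/44) + 28) = sqrt(1/4 + 28) = sqrt(113/4) = sqrt(113)/2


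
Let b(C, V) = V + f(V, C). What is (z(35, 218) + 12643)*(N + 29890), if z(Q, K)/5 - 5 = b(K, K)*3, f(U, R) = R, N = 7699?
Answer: 722009512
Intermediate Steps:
b(C, V) = C + V (b(C, V) = V + C = C + V)
z(Q, K) = 25 + 30*K (z(Q, K) = 25 + 5*((K + K)*3) = 25 + 5*((2*K)*3) = 25 + 5*(6*K) = 25 + 30*K)
(z(35, 218) + 12643)*(N + 29890) = ((25 + 30*218) + 12643)*(7699 + 29890) = ((25 + 6540) + 12643)*37589 = (6565 + 12643)*37589 = 19208*37589 = 722009512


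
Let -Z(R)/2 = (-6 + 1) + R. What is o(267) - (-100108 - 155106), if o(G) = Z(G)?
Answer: 254690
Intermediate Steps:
Z(R) = 10 - 2*R (Z(R) = -2*((-6 + 1) + R) = -2*(-5 + R) = 10 - 2*R)
o(G) = 10 - 2*G
o(267) - (-100108 - 155106) = (10 - 2*267) - (-100108 - 155106) = (10 - 534) - 1*(-255214) = -524 + 255214 = 254690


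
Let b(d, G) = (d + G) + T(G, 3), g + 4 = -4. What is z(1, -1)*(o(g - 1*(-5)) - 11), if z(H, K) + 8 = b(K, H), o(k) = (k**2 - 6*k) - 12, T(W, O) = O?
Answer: -20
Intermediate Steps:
g = -8 (g = -4 - 4 = -8)
b(d, G) = 3 + G + d (b(d, G) = (d + G) + 3 = (G + d) + 3 = 3 + G + d)
o(k) = -12 + k**2 - 6*k
z(H, K) = -5 + H + K (z(H, K) = -8 + (3 + H + K) = -5 + H + K)
z(1, -1)*(o(g - 1*(-5)) - 11) = (-5 + 1 - 1)*((-12 + (-8 - 1*(-5))**2 - 6*(-8 - 1*(-5))) - 11) = -5*((-12 + (-8 + 5)**2 - 6*(-8 + 5)) - 11) = -5*((-12 + (-3)**2 - 6*(-3)) - 11) = -5*((-12 + 9 + 18) - 11) = -5*(15 - 11) = -5*4 = -20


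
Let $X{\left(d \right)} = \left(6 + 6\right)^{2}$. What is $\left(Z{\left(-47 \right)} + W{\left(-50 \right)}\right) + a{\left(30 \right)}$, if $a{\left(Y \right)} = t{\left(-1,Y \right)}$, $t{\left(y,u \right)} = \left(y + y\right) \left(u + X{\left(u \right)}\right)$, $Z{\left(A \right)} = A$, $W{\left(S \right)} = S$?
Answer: $-445$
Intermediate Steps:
$X{\left(d \right)} = 144$ ($X{\left(d \right)} = 12^{2} = 144$)
$t{\left(y,u \right)} = 2 y \left(144 + u\right)$ ($t{\left(y,u \right)} = \left(y + y\right) \left(u + 144\right) = 2 y \left(144 + u\right)$)
$a{\left(Y \right)} = -288 - 2 Y$ ($a{\left(Y \right)} = 2 \left(-1\right) \left(144 + Y\right) = -288 - 2 Y$)
$\left(Z{\left(-47 \right)} + W{\left(-50 \right)}\right) + a{\left(30 \right)} = \left(-47 - 50\right) - 348 = -97 - 348 = -445$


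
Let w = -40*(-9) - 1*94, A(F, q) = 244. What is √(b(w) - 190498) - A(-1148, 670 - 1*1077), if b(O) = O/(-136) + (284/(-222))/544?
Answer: -244 + I*√10853221532493/7548 ≈ -244.0 + 436.46*I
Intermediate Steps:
w = 266 (w = 360 - 94 = 266)
b(O) = -71/30192 - O/136 (b(O) = O*(-1/136) + (284*(-1/222))*(1/544) = -O/136 - 142/111*1/544 = -O/136 - 71/30192 = -71/30192 - O/136)
√(b(w) - 190498) - A(-1148, 670 - 1*1077) = √((-71/30192 - 1/136*266) - 190498) - 1*244 = √((-71/30192 - 133/68) - 190498) - 244 = √(-59123/30192 - 190498) - 244 = √(-5751574739/30192) - 244 = I*√10853221532493/7548 - 244 = -244 + I*√10853221532493/7548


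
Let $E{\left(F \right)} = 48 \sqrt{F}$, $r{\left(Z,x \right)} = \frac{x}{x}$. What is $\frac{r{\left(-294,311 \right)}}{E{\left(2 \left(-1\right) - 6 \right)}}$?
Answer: $- \frac{i \sqrt{2}}{192} \approx - 0.0073657 i$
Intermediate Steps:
$r{\left(Z,x \right)} = 1$
$\frac{r{\left(-294,311 \right)}}{E{\left(2 \left(-1\right) - 6 \right)}} = 1 \frac{1}{48 \sqrt{2 \left(-1\right) - 6}} = 1 \frac{1}{48 \sqrt{-2 - 6}} = 1 \frac{1}{48 \sqrt{-8}} = 1 \frac{1}{48 \cdot 2 i \sqrt{2}} = 1 \frac{1}{96 i \sqrt{2}} = 1 \left(- \frac{i \sqrt{2}}{192}\right) = - \frac{i \sqrt{2}}{192}$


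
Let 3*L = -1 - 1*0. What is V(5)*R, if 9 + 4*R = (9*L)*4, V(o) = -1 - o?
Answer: 63/2 ≈ 31.500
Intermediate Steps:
L = -⅓ (L = (-1 - 1*0)/3 = (-1 + 0)/3 = (⅓)*(-1) = -⅓ ≈ -0.33333)
R = -21/4 (R = -9/4 + ((9*(-⅓))*4)/4 = -9/4 + (-3*4)/4 = -9/4 + (¼)*(-12) = -9/4 - 3 = -21/4 ≈ -5.2500)
V(5)*R = (-1 - 1*5)*(-21/4) = (-1 - 5)*(-21/4) = -6*(-21/4) = 63/2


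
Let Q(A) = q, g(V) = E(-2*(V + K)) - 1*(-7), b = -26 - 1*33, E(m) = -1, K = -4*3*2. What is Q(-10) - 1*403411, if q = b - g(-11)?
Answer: -403476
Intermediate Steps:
K = -24 (K = -12*2 = -24)
b = -59 (b = -26 - 33 = -59)
g(V) = 6 (g(V) = -1 - 1*(-7) = -1 + 7 = 6)
q = -65 (q = -59 - 1*6 = -59 - 6 = -65)
Q(A) = -65
Q(-10) - 1*403411 = -65 - 1*403411 = -65 - 403411 = -403476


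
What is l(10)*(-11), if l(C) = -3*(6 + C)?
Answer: 528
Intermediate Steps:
l(C) = -18 - 3*C
l(10)*(-11) = (-18 - 3*10)*(-11) = (-18 - 30)*(-11) = -48*(-11) = 528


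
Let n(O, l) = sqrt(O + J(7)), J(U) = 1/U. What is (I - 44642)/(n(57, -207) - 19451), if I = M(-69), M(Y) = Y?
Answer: 6087715627/2648389407 + 894220*sqrt(7)/2648389407 ≈ 2.2995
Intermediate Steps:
I = -69
n(O, l) = sqrt(1/7 + O) (n(O, l) = sqrt(O + 1/7) = sqrt(1/7 + O))
(I - 44642)/(n(57, -207) - 19451) = (-69 - 44642)/(sqrt(7 + 49*57)/7 - 19451) = -44711/(sqrt(7 + 2793)/7 - 19451) = -44711/(sqrt(2800)/7 - 19451) = -44711/((20*sqrt(7))/7 - 19451) = -44711/(20*sqrt(7)/7 - 19451) = -44711/(-19451 + 20*sqrt(7)/7)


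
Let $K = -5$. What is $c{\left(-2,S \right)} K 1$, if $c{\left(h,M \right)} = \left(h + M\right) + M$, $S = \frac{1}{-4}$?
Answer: $\frac{25}{2} \approx 12.5$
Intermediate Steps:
$S = - \frac{1}{4} \approx -0.25$
$c{\left(h,M \right)} = h + 2 M$ ($c{\left(h,M \right)} = \left(M + h\right) + M = h + 2 M$)
$c{\left(-2,S \right)} K 1 = \left(-2 + 2 \left(- \frac{1}{4}\right)\right) \left(-5\right) 1 = \left(-2 - \frac{1}{2}\right) \left(-5\right) 1 = \left(- \frac{5}{2}\right) \left(-5\right) 1 = \frac{25}{2} \cdot 1 = \frac{25}{2}$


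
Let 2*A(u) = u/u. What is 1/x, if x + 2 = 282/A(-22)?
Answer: 1/562 ≈ 0.0017794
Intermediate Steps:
A(u) = ½ (A(u) = (u/u)/2 = (½)*1 = ½)
x = 562 (x = -2 + 282/(½) = -2 + 282*2 = -2 + 564 = 562)
1/x = 1/562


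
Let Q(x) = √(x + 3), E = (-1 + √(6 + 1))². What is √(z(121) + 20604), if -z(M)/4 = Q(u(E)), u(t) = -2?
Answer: 10*√206 ≈ 143.53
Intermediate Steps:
E = (-1 + √7)² ≈ 2.7085
Q(x) = √(3 + x)
z(M) = -4 (z(M) = -4*√(3 - 2) = -4*√1 = -4*1 = -4)
√(z(121) + 20604) = √(-4 + 20604) = √20600 = 10*√206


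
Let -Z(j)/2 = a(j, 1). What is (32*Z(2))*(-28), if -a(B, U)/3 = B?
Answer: -10752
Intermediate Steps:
a(B, U) = -3*B
Z(j) = 6*j (Z(j) = -(-6)*j = 6*j)
(32*Z(2))*(-28) = (32*(6*2))*(-28) = (32*12)*(-28) = 384*(-28) = -10752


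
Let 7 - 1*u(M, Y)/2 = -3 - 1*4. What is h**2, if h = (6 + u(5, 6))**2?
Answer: 1336336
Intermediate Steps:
u(M, Y) = 28 (u(M, Y) = 14 - 2*(-3 - 1*4) = 14 - 2*(-3 - 4) = 14 - 2*(-7) = 14 + 14 = 28)
h = 1156 (h = (6 + 28)**2 = 34**2 = 1156)
h**2 = 1156**2 = 1336336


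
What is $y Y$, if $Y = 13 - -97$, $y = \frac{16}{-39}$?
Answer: $- \frac{1760}{39} \approx -45.128$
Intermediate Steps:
$y = - \frac{16}{39}$ ($y = 16 \left(- \frac{1}{39}\right) = - \frac{16}{39} \approx -0.41026$)
$Y = 110$ ($Y = 13 + 97 = 110$)
$y Y = \left(- \frac{16}{39}\right) 110 = - \frac{1760}{39}$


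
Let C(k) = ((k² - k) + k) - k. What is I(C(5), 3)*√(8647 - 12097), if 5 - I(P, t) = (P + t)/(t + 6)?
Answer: 110*I*√138/9 ≈ 143.58*I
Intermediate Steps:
C(k) = k² - k
I(P, t) = 5 - (P + t)/(6 + t) (I(P, t) = 5 - (P + t)/(t + 6) = 5 - (P + t)/(6 + t))
I(C(5), 3)*√(8647 - 12097) = ((30 - 5*(-1 + 5) + 4*3)/(6 + 3))*√(8647 - 12097) = ((30 - 5*4 + 12)/9)*√(-3450) = ((30 - 1*20 + 12)/9)*(5*I*√138) = ((30 - 20 + 12)/9)*(5*I*√138) = ((⅑)*22)*(5*I*√138) = 22*(5*I*√138)/9 = 110*I*√138/9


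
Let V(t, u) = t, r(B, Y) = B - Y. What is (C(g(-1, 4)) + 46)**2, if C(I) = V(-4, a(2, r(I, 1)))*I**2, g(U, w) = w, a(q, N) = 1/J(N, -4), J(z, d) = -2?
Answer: 324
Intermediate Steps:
a(q, N) = -1/2 (a(q, N) = 1/(-2) = -1/2)
C(I) = -4*I**2
(C(g(-1, 4)) + 46)**2 = (-4*4**2 + 46)**2 = (-4*16 + 46)**2 = (-64 + 46)**2 = (-18)**2 = 324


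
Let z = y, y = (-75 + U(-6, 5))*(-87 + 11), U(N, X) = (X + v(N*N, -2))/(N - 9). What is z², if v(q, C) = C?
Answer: 816587776/25 ≈ 3.2664e+7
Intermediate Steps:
U(N, X) = (-2 + X)/(-9 + N) (U(N, X) = (X - 2)/(N - 9) = (-2 + X)/(-9 + N))
y = 28576/5 (y = (-75 + (-2 + 5)/(-9 - 6))*(-87 + 11) = (-75 + 3/(-15))*(-76) = (-75 - 1/15*3)*(-76) = (-75 - ⅕)*(-76) = -376/5*(-76) = 28576/5 ≈ 5715.2)
z = 28576/5 ≈ 5715.2
z² = (28576/5)² = 816587776/25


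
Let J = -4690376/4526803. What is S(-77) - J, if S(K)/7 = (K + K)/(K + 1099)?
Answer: -84471/4526803 ≈ -0.018660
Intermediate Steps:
S(K) = 14*K/(1099 + K) (S(K) = 7*((K + K)/(K + 1099)) = 7*((2*K)/(1099 + K)) = 7*(2*K/(1099 + K)) = 14*K/(1099 + K))
J = -4690376/4526803 (J = -4690376*1/4526803 = -4690376/4526803 ≈ -1.0361)
S(-77) - J = 14*(-77)/(1099 - 77) - 1*(-4690376/4526803) = 14*(-77)/1022 + 4690376/4526803 = 14*(-77)*(1/1022) + 4690376/4526803 = -77/73 + 4690376/4526803 = -84471/4526803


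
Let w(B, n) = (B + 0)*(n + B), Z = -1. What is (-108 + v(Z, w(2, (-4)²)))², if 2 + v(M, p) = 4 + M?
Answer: 11449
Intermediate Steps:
w(B, n) = B*(B + n)
v(M, p) = 2 + M (v(M, p) = -2 + (4 + M) = 2 + M)
(-108 + v(Z, w(2, (-4)²)))² = (-108 + (2 - 1))² = (-108 + 1)² = (-107)² = 11449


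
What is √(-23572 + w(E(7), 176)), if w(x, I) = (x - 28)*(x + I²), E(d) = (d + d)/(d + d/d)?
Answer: I*√13387807/4 ≈ 914.73*I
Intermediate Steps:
E(d) = 2*d/(1 + d) (E(d) = (2*d)/(d + 1) = (2*d)/(1 + d) = 2*d/(1 + d))
w(x, I) = (-28 + x)*(x + I²)
√(-23572 + w(E(7), 176)) = √(-23572 + ((2*7/(1 + 7))² - 56*7/(1 + 7) - 28*176² + (2*7/(1 + 7))*176²)) = √(-23572 + ((2*7/8)² - 56*7/8 - 28*30976 + (2*7/8)*30976)) = √(-23572 + ((2*7*(⅛))² - 56*7/8 - 867328 + (2*7*(⅛))*30976)) = √(-23572 + ((7/4)² - 28*7/4 - 867328 + (7/4)*30976)) = √(-23572 + (49/16 - 49 - 867328 + 54208)) = √(-23572 - 13010655/16) = √(-13387807/16) = I*√13387807/4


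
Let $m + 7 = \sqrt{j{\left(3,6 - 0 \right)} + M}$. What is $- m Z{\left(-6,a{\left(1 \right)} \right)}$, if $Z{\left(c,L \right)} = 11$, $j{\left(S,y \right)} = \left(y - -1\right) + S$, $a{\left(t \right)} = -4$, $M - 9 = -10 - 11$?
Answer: $77 - 11 i \sqrt{2} \approx 77.0 - 15.556 i$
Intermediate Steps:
$M = -12$ ($M = 9 - 21 = -12$)
$j{\left(S,y \right)} = 1 + S + y$ ($j{\left(S,y \right)} = \left(y + 1\right) + S = \left(1 + y\right) + S = 1 + S + y$)
$m = -7 + i \sqrt{2}$ ($m = -7 + \sqrt{\left(1 + 3 + \left(6 - 0\right)\right) - 12} = -7 + \sqrt{\left(1 + 3 + \left(6 + 0\right)\right) - 12} = -7 + \sqrt{\left(1 + 3 + 6\right) - 12} = -7 + \sqrt{10 - 12} = -7 + \sqrt{-2} = -7 + i \sqrt{2} \approx -7.0 + 1.4142 i$)
$- m Z{\left(-6,a{\left(1 \right)} \right)} = - (-7 + i \sqrt{2}) 11 = \left(7 - i \sqrt{2}\right) 11 = 77 - 11 i \sqrt{2}$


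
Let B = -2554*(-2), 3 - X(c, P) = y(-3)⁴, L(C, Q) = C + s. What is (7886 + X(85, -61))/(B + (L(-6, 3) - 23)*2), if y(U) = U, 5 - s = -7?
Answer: 3904/2537 ≈ 1.5388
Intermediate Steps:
s = 12 (s = 5 - 1*(-7) = 5 + 7 = 12)
L(C, Q) = 12 + C (L(C, Q) = C + 12 = 12 + C)
X(c, P) = -78 (X(c, P) = 3 - 1*(-3)⁴ = 3 - 1*81 = 3 - 81 = -78)
B = 5108
(7886 + X(85, -61))/(B + (L(-6, 3) - 23)*2) = (7886 - 78)/(5108 + ((12 - 6) - 23)*2) = 7808/(5108 + (6 - 23)*2) = 7808/(5108 - 17*2) = 7808/(5108 - 34) = 7808/5074 = 7808*(1/5074) = 3904/2537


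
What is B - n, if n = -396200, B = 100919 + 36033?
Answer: 533152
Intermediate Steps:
B = 136952
B - n = 136952 - 1*(-396200) = 136952 + 396200 = 533152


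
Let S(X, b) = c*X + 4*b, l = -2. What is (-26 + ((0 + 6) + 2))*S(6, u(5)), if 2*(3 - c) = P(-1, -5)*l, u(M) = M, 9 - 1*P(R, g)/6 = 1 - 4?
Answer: -8460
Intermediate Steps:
P(R, g) = 72 (P(R, g) = 54 - 6*(1 - 4) = 54 - 6*(-3) = 54 + 18 = 72)
c = 75 (c = 3 - 36*(-2) = 3 - ½*(-144) = 3 + 72 = 75)
S(X, b) = 4*b + 75*X (S(X, b) = 75*X + 4*b = 4*b + 75*X)
(-26 + ((0 + 6) + 2))*S(6, u(5)) = (-26 + ((0 + 6) + 2))*(4*5 + 75*6) = (-26 + (6 + 2))*(20 + 450) = (-26 + 8)*470 = -18*470 = -8460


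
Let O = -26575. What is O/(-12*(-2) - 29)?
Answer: 5315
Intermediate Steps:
O/(-12*(-2) - 29) = -26575/(-12*(-2) - 29) = -26575/(24 - 29) = -26575/(-5) = -26575*(-1/5) = 5315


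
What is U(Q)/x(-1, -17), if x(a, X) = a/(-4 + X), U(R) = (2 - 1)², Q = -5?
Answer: 21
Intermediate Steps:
U(R) = 1 (U(R) = 1² = 1)
U(Q)/x(-1, -17) = 1/(-1/(-4 - 17)) = 1/(-1/(-21)) = 1/(-1*(-1/21)) = 1/(1/21) = 1*21 = 21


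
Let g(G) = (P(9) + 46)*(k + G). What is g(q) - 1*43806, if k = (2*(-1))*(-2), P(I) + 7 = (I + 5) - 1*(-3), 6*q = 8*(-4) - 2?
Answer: -131698/3 ≈ -43899.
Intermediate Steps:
q = -17/3 (q = (8*(-4) - 2)/6 = (-32 - 2)/6 = (1/6)*(-34) = -17/3 ≈ -5.6667)
P(I) = 1 + I (P(I) = -7 + ((I + 5) - 1*(-3)) = -7 + ((5 + I) + 3) = -7 + (8 + I) = 1 + I)
k = 4 (k = -2*(-2) = 4)
g(G) = 224 + 56*G (g(G) = ((1 + 9) + 46)*(4 + G) = (10 + 46)*(4 + G) = 56*(4 + G) = 224 + 56*G)
g(q) - 1*43806 = (224 + 56*(-17/3)) - 1*43806 = (224 - 952/3) - 43806 = -280/3 - 43806 = -131698/3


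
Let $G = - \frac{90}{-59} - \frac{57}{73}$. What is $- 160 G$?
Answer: $- \frac{513120}{4307} \approx -119.14$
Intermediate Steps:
$G = \frac{3207}{4307}$ ($G = \left(-90\right) \left(- \frac{1}{59}\right) - \frac{57}{73} = \frac{90}{59} - \frac{57}{73} = \frac{3207}{4307} \approx 0.7446$)
$- 160 G = \left(-160\right) \frac{3207}{4307} = - \frac{513120}{4307}$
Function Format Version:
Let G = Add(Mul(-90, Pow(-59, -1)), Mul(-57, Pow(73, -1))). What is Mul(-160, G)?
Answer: Rational(-513120, 4307) ≈ -119.14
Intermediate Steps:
G = Rational(3207, 4307) (G = Add(Mul(-90, Rational(-1, 59)), Mul(-57, Rational(1, 73))) = Add(Rational(90, 59), Rational(-57, 73)) = Rational(3207, 4307) ≈ 0.74460)
Mul(-160, G) = Mul(-160, Rational(3207, 4307)) = Rational(-513120, 4307)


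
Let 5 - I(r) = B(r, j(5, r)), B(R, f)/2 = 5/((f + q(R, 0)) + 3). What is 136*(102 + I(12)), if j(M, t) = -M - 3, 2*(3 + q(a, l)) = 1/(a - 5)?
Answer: 1634312/111 ≈ 14724.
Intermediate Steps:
q(a, l) = -3 + 1/(2*(-5 + a)) (q(a, l) = -3 + 1/(2*(a - 5)) = -3 + 1/(2*(-5 + a)))
j(M, t) = -3 - M
B(R, f) = 10/(3 + f + (31 - 6*R)/(2*(-5 + R))) (B(R, f) = 2*(5/((f + (31 - 6*R)/(2*(-5 + R))) + 3)) = 2*(5/(3 + f + (31 - 6*R)/(2*(-5 + R)))) = 10/(3 + f + (31 - 6*R)/(2*(-5 + R))))
I(r) = 5 - 20*(-5 + r)/(81 - 16*r) (I(r) = 5 - 20*(-5 + r)/(1 - 10*(-3 - 1*5) + 2*r*(-3 - 1*5)) = 5 - 20*(-5 + r)/(1 - 10*(-3 - 5) + 2*r*(-3 - 5)) = 5 - 20*(-5 + r)/(1 - 10*(-8) + 2*r*(-8)) = 5 - 20*(-5 + r)/(1 + 80 - 16*r) = 5 - 20*(-5 + r)/(81 - 16*r))
136*(102 + I(12)) = 136*(102 + 5*(-101 + 20*12)/(-81 + 16*12)) = 136*(102 + 5*(-101 + 240)/(-81 + 192)) = 136*(102 + 5*139/111) = 136*(102 + 5*(1/111)*139) = 136*(102 + 695/111) = 136*(12017/111) = 1634312/111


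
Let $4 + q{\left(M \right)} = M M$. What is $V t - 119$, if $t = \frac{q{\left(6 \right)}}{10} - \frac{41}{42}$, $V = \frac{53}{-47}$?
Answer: $- \frac{1199281}{9870} \approx -121.51$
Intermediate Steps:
$q{\left(M \right)} = -4 + M^{2}$ ($q{\left(M \right)} = -4 + M M = -4 + M^{2}$)
$V = - \frac{53}{47}$ ($V = 53 \left(- \frac{1}{47}\right) = - \frac{53}{47} \approx -1.1277$)
$t = \frac{467}{210}$ ($t = \frac{-4 + 6^{2}}{10} - \frac{41}{42} = \left(-4 + 36\right) \frac{1}{10} - \frac{41}{42} = 32 \cdot \frac{1}{10} - \frac{41}{42} = \frac{16}{5} - \frac{41}{42} = \frac{467}{210} \approx 2.2238$)
$V t - 119 = \left(- \frac{53}{47}\right) \frac{467}{210} - 119 = - \frac{24751}{9870} - 119 = - \frac{1199281}{9870}$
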